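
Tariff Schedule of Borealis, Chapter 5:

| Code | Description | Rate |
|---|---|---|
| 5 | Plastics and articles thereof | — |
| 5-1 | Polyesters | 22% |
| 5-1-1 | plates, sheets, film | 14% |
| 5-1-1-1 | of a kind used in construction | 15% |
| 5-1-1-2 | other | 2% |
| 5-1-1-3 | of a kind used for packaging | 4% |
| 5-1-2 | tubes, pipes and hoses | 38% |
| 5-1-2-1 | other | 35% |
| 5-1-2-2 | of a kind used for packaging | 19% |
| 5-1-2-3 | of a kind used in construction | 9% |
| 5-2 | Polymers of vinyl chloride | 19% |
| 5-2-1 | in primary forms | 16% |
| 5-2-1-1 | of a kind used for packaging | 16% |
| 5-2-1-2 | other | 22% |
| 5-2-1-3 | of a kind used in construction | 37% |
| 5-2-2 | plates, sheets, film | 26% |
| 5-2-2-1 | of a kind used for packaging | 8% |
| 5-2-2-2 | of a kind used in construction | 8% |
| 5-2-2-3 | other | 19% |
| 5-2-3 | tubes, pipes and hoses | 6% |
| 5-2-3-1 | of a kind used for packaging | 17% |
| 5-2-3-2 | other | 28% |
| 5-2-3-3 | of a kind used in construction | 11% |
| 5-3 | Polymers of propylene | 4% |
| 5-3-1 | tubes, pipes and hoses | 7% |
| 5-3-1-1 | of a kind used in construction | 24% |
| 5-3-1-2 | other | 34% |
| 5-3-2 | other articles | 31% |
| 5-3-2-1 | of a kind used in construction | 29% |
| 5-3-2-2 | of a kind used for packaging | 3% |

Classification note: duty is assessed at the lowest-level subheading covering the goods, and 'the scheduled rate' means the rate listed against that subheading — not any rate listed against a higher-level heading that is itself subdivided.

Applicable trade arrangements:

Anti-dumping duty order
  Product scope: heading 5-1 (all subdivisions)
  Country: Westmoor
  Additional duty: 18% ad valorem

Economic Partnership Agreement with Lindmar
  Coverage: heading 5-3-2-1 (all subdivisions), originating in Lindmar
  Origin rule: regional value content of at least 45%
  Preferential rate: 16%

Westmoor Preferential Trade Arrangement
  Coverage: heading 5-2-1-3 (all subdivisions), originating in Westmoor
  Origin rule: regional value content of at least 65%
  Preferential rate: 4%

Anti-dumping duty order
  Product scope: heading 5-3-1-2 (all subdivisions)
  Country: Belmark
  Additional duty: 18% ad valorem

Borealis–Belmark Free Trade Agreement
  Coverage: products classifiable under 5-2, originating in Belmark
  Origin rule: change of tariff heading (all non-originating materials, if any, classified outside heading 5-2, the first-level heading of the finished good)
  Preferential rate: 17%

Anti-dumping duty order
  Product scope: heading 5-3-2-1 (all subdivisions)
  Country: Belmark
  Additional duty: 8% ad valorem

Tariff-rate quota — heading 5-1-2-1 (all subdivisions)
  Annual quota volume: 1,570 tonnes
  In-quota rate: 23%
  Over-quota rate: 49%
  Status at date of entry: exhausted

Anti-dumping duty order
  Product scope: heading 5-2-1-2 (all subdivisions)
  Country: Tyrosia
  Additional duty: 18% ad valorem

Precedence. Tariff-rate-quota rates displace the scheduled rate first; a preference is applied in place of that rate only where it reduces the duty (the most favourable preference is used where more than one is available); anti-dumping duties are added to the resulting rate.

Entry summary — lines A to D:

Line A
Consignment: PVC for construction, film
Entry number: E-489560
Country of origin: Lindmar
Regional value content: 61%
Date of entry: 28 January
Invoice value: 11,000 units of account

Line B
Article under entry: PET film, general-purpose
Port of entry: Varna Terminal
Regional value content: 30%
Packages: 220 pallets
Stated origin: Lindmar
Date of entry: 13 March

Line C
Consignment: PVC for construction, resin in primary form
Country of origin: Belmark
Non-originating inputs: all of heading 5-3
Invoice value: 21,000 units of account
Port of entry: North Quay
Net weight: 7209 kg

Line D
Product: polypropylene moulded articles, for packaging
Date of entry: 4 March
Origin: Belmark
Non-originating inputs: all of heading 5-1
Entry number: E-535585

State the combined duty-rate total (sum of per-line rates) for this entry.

30%

Line A: PVC → 5-2; film → 5-2-2; for construction → 5-2-2-2. Scheduled 8%. Lindmar agreement on 5-3-2-1: 5-2-2-2 not covered. → 8%.
Line B: PET → 5-1; film → 5-1-1; general-purpose → 5-1-1-2. Scheduled 2%. Lindmar agreement on 5-3-2-1: 5-1-1-2 not covered. → 2%.
Line C: PVC → 5-2; resin in primary form → 5-2-1; for construction → 5-2-1-3. Scheduled 37%. Belmark agreement on 5-2: CTH met → 17% available; preferential 17%. → 17%.
Line D: polypropylene → 5-3; moulded articles → 5-3-2; for packaging → 5-3-2-2. Scheduled 3%. Belmark agreement on 5-2: 5-3-2-2 not covered. → 3%.
Sum: 8% + 2% + 17% + 3% = 30%.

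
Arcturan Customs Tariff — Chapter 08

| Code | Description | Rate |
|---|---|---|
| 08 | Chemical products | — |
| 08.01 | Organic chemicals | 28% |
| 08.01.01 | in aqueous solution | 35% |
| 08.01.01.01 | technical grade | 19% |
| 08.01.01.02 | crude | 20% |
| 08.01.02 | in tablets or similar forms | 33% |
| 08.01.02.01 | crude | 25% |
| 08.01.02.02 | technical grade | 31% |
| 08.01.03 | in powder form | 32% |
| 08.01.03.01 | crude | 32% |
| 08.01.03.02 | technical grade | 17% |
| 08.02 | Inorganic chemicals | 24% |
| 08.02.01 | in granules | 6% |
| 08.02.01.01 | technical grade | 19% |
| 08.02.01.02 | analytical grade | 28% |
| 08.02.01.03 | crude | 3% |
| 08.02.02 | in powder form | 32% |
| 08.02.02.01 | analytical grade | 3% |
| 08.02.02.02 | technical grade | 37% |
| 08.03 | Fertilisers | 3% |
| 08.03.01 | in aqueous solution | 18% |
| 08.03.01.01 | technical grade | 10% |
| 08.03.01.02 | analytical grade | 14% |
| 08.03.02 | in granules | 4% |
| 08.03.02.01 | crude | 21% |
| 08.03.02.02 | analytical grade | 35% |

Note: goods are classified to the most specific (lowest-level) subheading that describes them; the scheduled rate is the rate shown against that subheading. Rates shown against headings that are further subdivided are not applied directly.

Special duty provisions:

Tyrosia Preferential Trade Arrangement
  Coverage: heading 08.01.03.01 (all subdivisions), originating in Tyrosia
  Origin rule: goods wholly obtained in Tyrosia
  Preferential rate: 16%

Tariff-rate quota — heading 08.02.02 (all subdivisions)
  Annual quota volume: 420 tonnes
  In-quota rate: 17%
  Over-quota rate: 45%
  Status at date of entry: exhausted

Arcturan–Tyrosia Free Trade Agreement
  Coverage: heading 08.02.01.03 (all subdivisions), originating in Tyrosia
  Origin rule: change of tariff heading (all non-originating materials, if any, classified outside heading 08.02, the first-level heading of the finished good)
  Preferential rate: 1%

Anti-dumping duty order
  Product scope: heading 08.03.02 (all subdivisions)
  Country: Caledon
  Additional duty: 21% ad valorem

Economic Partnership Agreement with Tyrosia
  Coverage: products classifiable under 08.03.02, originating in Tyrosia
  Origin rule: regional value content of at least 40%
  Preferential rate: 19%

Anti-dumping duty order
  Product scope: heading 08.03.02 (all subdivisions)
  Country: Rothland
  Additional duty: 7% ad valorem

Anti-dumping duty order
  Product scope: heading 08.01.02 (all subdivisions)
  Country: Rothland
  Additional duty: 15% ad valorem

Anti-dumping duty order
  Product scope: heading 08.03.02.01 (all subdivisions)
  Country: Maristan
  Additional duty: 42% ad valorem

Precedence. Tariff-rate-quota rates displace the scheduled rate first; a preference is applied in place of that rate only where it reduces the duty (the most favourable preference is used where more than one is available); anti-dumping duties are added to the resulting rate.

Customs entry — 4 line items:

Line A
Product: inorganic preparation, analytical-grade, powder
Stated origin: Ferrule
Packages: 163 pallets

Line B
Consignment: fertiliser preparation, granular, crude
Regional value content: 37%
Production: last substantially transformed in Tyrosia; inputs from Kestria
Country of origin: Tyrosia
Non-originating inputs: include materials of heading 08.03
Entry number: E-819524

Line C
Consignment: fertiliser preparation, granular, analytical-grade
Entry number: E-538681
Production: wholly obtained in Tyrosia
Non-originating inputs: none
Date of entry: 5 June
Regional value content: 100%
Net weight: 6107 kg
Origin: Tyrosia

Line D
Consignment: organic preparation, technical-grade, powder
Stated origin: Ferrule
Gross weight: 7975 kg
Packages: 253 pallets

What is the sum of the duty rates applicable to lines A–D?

Line A: inorganic → 08.02; powder → 08.02.02; analytical-grade → 08.02.02.01. Scheduled 3%. quota on 08.02.02 exhausted → over-quota 45%. → 45%.
Line B: fertiliser → 08.03; granular → 08.03.02; crude → 08.03.02.01. Scheduled 21%. Tyrosia agreement on 08.01.03.01: 08.03.02.01 not covered; Tyrosia agreement on 08.02.01.03: 08.03.02.01 not covered; Tyrosia agreement on 08.03.02: RVC < 40%. → 21%.
Line C: fertiliser → 08.03; granular → 08.03.02; analytical-grade → 08.03.02.02. Scheduled 35%. Tyrosia agreement on 08.01.03.01: 08.03.02.02 not covered; Tyrosia agreement on 08.02.01.03: 08.03.02.02 not covered; Tyrosia agreement on 08.03.02: RVC ≥ 40% → 19% available; preferential 19%. → 19%.
Line D: organic → 08.01; powder → 08.01.03; technical-grade → 08.01.03.02. Scheduled 17%. No special measure applies. → 17%.
Sum: 45% + 21% + 19% + 17% = 102%.

102%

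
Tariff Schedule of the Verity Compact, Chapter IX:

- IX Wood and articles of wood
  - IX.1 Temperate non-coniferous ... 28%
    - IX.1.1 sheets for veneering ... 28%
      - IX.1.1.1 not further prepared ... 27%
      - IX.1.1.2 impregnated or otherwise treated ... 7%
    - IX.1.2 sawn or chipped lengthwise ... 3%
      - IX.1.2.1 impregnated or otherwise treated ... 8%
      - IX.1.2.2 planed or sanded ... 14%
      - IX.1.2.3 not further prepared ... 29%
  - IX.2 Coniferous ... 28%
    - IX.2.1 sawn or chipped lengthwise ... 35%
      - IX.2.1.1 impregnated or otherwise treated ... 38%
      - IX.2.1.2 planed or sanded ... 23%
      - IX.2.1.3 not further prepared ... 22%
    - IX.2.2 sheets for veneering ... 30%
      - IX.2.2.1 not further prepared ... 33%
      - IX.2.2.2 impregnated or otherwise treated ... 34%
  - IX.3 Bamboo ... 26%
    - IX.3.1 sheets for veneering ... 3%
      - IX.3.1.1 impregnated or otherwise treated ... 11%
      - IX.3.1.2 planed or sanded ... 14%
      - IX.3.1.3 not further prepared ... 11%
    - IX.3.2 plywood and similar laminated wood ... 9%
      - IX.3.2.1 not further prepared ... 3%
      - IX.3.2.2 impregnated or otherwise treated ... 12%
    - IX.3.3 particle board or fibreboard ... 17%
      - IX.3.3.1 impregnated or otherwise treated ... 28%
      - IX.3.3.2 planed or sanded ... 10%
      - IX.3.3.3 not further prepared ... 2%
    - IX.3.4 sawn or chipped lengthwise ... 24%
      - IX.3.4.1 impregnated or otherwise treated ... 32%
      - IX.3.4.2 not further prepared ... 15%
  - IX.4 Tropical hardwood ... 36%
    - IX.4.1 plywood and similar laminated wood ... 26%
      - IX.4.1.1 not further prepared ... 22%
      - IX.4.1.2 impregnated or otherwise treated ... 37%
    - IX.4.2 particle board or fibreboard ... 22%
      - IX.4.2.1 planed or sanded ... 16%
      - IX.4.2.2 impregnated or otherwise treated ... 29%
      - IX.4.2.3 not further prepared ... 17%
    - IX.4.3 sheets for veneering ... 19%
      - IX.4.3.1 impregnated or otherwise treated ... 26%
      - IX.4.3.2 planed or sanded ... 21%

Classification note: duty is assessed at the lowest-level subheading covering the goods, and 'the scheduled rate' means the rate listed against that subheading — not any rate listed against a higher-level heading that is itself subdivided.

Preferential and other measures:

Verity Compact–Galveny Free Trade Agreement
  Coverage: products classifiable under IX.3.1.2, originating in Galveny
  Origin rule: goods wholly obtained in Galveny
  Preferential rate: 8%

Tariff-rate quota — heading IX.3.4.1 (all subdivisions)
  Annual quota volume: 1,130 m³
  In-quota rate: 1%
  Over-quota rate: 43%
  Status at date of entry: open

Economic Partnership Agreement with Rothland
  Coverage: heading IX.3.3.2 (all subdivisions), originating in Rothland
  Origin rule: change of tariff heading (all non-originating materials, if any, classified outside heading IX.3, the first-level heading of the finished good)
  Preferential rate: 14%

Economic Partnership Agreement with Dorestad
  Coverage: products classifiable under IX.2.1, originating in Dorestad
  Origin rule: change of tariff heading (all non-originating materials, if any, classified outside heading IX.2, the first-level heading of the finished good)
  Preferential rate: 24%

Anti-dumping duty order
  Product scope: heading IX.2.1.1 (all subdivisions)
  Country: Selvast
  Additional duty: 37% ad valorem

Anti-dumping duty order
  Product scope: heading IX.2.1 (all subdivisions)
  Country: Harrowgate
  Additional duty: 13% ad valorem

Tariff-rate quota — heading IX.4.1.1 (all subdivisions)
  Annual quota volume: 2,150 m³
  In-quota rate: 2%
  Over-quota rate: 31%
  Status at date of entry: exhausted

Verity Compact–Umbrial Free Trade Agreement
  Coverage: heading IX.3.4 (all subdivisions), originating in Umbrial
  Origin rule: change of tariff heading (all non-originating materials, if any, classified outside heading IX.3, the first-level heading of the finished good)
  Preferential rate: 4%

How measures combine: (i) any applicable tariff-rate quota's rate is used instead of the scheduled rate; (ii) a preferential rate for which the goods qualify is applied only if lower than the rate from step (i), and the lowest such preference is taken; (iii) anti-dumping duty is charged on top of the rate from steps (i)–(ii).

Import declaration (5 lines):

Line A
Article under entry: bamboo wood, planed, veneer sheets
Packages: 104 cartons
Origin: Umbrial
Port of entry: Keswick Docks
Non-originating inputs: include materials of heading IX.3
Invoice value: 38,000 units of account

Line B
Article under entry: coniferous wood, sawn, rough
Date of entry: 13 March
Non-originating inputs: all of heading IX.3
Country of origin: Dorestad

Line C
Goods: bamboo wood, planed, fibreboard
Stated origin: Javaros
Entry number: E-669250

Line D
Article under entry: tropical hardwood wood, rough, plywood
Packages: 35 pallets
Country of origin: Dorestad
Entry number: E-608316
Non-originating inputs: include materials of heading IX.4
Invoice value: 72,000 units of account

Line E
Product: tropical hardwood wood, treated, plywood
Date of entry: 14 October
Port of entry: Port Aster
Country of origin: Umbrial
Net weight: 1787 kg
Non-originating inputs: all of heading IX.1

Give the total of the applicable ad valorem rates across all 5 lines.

114%

Line A: bamboo → IX.3; veneer sheets → IX.3.1; planed → IX.3.1.2. Scheduled 14%. Umbrial agreement on IX.3.4: IX.3.1.2 not covered. → 14%.
Line B: coniferous → IX.2; sawn → IX.2.1; rough → IX.2.1.3. Scheduled 22%. Dorestad agreement on IX.2.1: CTH met → 24% available; preference 24% not lower than 22% → no reduction. → 22%.
Line C: bamboo → IX.3; fibreboard → IX.3.3; planed → IX.3.3.2. Scheduled 10%. No special measure applies. → 10%.
Line D: tropical hardwood → IX.4; plywood → IX.4.1; rough → IX.4.1.1. Scheduled 22%. quota on IX.4.1.1 exhausted → over-quota 31%; Dorestad agreement on IX.2.1: IX.4.1.1 not covered. → 31%.
Line E: tropical hardwood → IX.4; plywood → IX.4.1; treated → IX.4.1.2. Scheduled 37%. Umbrial agreement on IX.3.4: IX.4.1.2 not covered. → 37%.
Sum: 14% + 22% + 10% + 31% + 37% = 114%.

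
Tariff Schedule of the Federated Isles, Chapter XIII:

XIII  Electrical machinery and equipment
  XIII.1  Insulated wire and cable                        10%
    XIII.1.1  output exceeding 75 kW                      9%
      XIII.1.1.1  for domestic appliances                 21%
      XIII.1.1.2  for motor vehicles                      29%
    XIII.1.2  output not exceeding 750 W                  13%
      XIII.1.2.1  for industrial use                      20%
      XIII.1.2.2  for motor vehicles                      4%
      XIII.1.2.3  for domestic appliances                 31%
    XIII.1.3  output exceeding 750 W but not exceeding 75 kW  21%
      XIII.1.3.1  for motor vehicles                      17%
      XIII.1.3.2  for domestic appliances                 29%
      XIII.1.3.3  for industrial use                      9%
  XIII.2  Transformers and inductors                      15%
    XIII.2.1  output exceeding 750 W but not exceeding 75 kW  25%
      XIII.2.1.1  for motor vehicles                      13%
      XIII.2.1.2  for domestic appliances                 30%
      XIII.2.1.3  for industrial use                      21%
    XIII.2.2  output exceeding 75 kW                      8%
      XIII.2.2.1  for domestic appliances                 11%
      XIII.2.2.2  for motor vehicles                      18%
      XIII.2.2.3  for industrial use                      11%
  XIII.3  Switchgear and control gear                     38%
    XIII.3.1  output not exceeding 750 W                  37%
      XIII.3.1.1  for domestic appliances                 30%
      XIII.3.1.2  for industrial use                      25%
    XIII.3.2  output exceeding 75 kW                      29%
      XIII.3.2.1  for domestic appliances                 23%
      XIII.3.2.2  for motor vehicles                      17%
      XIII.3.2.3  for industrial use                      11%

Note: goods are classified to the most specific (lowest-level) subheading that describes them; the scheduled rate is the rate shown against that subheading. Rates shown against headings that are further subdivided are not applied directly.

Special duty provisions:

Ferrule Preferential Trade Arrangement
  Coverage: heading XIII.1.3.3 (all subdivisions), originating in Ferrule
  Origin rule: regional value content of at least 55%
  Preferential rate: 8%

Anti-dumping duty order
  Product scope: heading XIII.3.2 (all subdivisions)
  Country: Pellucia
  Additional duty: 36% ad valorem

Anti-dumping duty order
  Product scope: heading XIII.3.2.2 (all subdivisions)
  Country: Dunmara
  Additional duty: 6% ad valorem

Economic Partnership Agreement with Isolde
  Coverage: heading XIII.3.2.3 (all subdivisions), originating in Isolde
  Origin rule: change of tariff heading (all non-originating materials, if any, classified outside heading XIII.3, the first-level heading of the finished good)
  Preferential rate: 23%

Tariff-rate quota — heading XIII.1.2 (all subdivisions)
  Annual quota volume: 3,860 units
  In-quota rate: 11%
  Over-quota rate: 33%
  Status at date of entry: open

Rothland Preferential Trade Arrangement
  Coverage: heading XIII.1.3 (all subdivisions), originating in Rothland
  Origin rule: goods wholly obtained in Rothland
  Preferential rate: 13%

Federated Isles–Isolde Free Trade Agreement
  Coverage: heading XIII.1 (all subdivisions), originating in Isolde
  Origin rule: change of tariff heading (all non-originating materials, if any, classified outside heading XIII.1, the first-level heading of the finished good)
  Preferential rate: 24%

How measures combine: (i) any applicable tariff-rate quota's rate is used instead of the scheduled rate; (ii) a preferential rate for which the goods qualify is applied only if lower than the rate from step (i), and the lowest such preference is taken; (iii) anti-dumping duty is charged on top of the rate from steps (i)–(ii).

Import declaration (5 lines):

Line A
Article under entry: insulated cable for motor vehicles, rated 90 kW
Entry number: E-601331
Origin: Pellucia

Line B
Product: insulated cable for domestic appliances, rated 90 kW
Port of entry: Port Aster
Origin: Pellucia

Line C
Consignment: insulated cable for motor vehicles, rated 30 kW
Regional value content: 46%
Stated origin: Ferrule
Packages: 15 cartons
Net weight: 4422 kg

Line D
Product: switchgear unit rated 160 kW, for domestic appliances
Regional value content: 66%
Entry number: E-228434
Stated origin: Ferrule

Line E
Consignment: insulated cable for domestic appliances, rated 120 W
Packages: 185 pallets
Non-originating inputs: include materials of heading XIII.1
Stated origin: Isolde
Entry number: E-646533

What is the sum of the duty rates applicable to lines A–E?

Line A: insulated cable → XIII.1; rated 90 kW → XIII.1.1; for motor vehicles → XIII.1.1.2. Scheduled 29%. No special measure applies. → 29%.
Line B: insulated cable → XIII.1; rated 90 kW → XIII.1.1; for domestic appliances → XIII.1.1.1. Scheduled 21%. No special measure applies. → 21%.
Line C: insulated cable → XIII.1; rated 30 kW → XIII.1.3; for motor vehicles → XIII.1.3.1. Scheduled 17%. Ferrule agreement on XIII.1.3.3: XIII.1.3.1 not covered. → 17%.
Line D: switchgear unit → XIII.3; rated 160 kW → XIII.3.2; for domestic appliances → XIII.3.2.1. Scheduled 23%. Ferrule agreement on XIII.1.3.3: XIII.3.2.1 not covered. → 23%.
Line E: insulated cable → XIII.1; rated 120 W → XIII.1.2; for domestic appliances → XIII.1.2.3. Scheduled 31%. quota on XIII.1.2 open → in-quota 11%; Isolde agreement on XIII.3.2.3: XIII.1.2.3 not covered; Isolde agreement on XIII.1: CTH not met. → 11%.
Sum: 29% + 21% + 17% + 23% + 11% = 101%.

101%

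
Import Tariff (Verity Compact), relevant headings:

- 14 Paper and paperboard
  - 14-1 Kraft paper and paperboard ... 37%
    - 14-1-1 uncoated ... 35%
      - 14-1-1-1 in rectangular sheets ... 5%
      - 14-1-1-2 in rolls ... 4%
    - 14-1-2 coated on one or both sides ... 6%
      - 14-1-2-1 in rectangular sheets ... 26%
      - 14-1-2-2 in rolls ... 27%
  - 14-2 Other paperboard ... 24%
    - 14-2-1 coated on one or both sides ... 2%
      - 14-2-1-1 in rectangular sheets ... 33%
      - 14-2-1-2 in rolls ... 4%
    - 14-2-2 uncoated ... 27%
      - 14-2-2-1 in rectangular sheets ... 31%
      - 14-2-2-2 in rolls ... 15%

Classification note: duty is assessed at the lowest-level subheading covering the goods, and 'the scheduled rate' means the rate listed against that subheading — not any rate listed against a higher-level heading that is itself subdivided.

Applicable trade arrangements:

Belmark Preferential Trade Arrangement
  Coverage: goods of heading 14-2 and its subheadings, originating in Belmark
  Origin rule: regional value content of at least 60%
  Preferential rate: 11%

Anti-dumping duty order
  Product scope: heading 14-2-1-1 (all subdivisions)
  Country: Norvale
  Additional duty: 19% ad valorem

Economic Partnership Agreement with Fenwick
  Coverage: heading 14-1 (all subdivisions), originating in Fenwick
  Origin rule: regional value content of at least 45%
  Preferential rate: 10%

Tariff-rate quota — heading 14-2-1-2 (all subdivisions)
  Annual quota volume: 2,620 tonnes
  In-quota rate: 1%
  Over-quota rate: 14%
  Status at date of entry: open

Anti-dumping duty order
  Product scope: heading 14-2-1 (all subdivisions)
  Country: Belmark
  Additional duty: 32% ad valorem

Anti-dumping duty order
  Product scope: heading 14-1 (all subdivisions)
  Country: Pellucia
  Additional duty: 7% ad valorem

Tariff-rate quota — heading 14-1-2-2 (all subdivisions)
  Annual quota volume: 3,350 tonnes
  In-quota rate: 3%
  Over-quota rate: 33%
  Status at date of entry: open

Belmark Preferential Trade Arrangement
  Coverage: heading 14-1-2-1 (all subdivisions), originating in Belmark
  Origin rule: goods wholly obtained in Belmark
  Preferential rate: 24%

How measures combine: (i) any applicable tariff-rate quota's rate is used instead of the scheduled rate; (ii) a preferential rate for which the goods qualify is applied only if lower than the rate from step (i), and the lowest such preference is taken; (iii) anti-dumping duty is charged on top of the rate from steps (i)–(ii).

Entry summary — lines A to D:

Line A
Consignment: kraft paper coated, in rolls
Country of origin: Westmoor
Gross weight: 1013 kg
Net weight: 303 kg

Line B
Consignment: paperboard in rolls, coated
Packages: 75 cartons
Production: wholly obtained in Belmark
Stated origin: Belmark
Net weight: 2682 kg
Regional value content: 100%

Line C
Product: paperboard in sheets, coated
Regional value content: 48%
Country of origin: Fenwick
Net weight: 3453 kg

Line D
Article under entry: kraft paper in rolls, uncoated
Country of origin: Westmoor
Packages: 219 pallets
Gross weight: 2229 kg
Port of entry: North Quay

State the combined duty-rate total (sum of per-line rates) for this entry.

73%

Line A: kraft paper → 14-1; coated → 14-1-2; in rolls → 14-1-2-2. Scheduled 27%. quota on 14-1-2-2 open → in-quota 3%. → 3%.
Line B: paperboard → 14-2; coated → 14-2-1; in rolls → 14-2-1-2. Scheduled 4%. quota on 14-2-1-2 open → in-quota 1%; Belmark agreement on 14-2: RVC ≥ 60% → 11% available; Belmark agreement on 14-1-2-1: 14-2-1-2 not covered; preference 11% not lower than 1% → no reduction; anti-dumping (Belmark, 14-2-1): +32%; total 1% + 32% = 33%. → 33%.
Line C: paperboard → 14-2; coated → 14-2-1; in sheets → 14-2-1-1. Scheduled 33%. Fenwick agreement on 14-1: 14-2-1-1 not covered. → 33%.
Line D: kraft paper → 14-1; uncoated → 14-1-1; in rolls → 14-1-1-2. Scheduled 4%. No special measure applies. → 4%.
Sum: 3% + 33% + 33% + 4% = 73%.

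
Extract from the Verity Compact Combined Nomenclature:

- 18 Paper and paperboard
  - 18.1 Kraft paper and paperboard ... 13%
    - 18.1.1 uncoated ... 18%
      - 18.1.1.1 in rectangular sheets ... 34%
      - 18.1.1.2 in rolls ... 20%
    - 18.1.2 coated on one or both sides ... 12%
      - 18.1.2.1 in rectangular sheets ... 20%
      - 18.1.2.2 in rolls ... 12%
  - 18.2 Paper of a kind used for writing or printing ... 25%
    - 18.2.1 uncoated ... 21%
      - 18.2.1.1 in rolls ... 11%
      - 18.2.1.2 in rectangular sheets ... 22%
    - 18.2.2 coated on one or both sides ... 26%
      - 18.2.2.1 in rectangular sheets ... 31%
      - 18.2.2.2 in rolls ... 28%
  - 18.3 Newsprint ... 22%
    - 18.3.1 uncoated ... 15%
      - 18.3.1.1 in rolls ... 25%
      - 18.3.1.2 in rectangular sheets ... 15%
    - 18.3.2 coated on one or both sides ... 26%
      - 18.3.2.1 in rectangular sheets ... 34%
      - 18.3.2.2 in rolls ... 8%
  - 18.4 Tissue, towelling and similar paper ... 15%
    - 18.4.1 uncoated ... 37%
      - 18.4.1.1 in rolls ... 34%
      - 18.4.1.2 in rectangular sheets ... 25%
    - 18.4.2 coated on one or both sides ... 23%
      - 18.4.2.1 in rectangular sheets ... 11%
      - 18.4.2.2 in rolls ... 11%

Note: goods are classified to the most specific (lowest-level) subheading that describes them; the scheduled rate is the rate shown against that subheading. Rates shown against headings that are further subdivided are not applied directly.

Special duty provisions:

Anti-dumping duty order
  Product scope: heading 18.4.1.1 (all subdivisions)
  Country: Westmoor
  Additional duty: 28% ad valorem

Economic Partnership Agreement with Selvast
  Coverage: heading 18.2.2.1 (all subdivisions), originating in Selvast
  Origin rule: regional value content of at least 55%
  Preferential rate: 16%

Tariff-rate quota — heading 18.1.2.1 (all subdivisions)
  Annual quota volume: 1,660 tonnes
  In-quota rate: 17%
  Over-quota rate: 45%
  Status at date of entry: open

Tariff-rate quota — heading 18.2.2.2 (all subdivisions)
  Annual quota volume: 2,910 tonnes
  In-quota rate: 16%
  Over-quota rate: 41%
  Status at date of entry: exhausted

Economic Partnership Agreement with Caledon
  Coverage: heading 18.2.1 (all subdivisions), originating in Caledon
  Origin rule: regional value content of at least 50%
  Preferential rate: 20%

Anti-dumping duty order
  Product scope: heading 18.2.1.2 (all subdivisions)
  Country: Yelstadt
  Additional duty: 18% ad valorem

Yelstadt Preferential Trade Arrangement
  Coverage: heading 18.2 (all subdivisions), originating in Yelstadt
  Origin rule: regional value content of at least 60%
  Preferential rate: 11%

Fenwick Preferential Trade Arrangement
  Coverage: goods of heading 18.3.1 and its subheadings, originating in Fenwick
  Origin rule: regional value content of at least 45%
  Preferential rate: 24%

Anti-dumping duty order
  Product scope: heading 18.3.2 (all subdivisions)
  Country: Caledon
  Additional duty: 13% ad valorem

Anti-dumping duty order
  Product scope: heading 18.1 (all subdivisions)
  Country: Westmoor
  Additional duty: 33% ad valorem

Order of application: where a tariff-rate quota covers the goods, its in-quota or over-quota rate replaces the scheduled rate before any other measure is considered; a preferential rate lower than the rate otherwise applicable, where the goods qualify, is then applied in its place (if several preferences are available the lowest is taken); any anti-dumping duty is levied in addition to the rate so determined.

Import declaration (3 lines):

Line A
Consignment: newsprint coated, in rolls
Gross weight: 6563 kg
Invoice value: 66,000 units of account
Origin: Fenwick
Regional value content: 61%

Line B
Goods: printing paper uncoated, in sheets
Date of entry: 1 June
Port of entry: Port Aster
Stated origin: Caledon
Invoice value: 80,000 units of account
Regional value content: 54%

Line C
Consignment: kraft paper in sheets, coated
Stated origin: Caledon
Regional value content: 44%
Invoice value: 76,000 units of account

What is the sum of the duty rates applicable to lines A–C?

Line A: newsprint → 18.3; coated → 18.3.2; in rolls → 18.3.2.2. Scheduled 8%. Fenwick agreement on 18.3.1: 18.3.2.2 not covered. → 8%.
Line B: printing paper → 18.2; uncoated → 18.2.1; in sheets → 18.2.1.2. Scheduled 22%. Caledon agreement on 18.2.1: RVC ≥ 50% → 20% available; preferential 20%. → 20%.
Line C: kraft paper → 18.1; coated → 18.1.2; in sheets → 18.1.2.1. Scheduled 20%. quota on 18.1.2.1 open → in-quota 17%; Caledon agreement on 18.2.1: 18.1.2.1 not covered. → 17%.
Sum: 8% + 20% + 17% = 45%.

45%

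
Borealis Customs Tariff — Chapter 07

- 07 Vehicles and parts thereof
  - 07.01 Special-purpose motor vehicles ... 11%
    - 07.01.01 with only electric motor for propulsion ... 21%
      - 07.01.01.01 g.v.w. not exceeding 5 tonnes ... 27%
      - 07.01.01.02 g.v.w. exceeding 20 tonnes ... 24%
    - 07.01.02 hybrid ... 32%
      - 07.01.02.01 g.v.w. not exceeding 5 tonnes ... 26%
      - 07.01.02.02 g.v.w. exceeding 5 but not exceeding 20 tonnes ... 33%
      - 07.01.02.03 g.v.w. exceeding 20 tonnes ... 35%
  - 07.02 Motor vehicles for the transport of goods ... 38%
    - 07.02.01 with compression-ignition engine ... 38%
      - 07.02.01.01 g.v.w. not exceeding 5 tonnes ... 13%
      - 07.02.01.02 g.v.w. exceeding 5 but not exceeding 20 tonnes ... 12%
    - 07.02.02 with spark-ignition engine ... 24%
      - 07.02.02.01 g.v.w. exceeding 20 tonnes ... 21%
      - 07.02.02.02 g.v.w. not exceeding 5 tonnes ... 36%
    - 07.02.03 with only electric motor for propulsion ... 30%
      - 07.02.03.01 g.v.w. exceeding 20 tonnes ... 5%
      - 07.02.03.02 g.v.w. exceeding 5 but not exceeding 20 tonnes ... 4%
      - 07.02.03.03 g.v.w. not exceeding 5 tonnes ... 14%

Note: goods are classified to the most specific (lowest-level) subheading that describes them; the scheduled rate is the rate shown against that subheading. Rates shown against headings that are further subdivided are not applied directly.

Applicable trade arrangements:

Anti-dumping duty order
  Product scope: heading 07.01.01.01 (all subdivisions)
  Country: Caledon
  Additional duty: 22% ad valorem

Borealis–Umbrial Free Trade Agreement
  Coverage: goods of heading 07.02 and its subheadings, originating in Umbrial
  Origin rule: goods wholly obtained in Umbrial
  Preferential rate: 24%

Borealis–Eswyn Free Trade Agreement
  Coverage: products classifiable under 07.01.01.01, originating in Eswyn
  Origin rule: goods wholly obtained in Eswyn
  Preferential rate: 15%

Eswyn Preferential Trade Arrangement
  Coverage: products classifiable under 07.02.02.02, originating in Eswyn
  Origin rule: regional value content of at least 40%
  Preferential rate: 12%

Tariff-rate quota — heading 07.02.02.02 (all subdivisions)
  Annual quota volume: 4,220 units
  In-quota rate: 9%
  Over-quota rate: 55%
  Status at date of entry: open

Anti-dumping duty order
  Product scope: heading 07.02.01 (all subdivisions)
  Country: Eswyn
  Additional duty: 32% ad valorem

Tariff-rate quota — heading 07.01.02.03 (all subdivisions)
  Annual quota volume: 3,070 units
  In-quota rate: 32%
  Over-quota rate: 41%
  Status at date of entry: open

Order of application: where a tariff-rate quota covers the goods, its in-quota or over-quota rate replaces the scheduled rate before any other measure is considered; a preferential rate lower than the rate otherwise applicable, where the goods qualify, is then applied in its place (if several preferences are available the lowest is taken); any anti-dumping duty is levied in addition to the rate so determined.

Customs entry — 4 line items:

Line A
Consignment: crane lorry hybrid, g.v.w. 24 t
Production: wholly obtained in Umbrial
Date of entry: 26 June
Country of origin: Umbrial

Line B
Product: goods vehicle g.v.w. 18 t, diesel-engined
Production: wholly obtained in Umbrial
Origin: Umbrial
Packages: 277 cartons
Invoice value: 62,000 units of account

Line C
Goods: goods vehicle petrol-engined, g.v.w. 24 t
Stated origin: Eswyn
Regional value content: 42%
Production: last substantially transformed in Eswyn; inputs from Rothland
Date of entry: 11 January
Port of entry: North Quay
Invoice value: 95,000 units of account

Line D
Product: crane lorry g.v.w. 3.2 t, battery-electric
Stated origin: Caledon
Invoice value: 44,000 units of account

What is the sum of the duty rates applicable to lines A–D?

114%

Line A: crane lorry → 07.01; hybrid → 07.01.02; g.v.w. 24 t → 07.01.02.03. Scheduled 35%. quota on 07.01.02.03 open → in-quota 32%; Umbrial agreement on 07.02: 07.01.02.03 not covered. → 32%.
Line B: goods vehicle → 07.02; diesel-engined → 07.02.01; g.v.w. 18 t → 07.02.01.02. Scheduled 12%. Umbrial agreement on 07.02: wholly obtained → 24% available; preference 24% not lower than 12% → no reduction. → 12%.
Line C: goods vehicle → 07.02; petrol-engined → 07.02.02; g.v.w. 24 t → 07.02.02.01. Scheduled 21%. Eswyn agreement on 07.01.01.01: 07.02.02.01 not covered; Eswyn agreement on 07.02.02.02: 07.02.02.01 not covered. → 21%.
Line D: crane lorry → 07.01; battery-electric → 07.01.01; g.v.w. 3.2 t → 07.01.01.01. Scheduled 27%. anti-dumping (Caledon, 07.01.01.01): +22%; total 27% + 22% = 49%. → 49%.
Sum: 32% + 12% + 21% + 49% = 114%.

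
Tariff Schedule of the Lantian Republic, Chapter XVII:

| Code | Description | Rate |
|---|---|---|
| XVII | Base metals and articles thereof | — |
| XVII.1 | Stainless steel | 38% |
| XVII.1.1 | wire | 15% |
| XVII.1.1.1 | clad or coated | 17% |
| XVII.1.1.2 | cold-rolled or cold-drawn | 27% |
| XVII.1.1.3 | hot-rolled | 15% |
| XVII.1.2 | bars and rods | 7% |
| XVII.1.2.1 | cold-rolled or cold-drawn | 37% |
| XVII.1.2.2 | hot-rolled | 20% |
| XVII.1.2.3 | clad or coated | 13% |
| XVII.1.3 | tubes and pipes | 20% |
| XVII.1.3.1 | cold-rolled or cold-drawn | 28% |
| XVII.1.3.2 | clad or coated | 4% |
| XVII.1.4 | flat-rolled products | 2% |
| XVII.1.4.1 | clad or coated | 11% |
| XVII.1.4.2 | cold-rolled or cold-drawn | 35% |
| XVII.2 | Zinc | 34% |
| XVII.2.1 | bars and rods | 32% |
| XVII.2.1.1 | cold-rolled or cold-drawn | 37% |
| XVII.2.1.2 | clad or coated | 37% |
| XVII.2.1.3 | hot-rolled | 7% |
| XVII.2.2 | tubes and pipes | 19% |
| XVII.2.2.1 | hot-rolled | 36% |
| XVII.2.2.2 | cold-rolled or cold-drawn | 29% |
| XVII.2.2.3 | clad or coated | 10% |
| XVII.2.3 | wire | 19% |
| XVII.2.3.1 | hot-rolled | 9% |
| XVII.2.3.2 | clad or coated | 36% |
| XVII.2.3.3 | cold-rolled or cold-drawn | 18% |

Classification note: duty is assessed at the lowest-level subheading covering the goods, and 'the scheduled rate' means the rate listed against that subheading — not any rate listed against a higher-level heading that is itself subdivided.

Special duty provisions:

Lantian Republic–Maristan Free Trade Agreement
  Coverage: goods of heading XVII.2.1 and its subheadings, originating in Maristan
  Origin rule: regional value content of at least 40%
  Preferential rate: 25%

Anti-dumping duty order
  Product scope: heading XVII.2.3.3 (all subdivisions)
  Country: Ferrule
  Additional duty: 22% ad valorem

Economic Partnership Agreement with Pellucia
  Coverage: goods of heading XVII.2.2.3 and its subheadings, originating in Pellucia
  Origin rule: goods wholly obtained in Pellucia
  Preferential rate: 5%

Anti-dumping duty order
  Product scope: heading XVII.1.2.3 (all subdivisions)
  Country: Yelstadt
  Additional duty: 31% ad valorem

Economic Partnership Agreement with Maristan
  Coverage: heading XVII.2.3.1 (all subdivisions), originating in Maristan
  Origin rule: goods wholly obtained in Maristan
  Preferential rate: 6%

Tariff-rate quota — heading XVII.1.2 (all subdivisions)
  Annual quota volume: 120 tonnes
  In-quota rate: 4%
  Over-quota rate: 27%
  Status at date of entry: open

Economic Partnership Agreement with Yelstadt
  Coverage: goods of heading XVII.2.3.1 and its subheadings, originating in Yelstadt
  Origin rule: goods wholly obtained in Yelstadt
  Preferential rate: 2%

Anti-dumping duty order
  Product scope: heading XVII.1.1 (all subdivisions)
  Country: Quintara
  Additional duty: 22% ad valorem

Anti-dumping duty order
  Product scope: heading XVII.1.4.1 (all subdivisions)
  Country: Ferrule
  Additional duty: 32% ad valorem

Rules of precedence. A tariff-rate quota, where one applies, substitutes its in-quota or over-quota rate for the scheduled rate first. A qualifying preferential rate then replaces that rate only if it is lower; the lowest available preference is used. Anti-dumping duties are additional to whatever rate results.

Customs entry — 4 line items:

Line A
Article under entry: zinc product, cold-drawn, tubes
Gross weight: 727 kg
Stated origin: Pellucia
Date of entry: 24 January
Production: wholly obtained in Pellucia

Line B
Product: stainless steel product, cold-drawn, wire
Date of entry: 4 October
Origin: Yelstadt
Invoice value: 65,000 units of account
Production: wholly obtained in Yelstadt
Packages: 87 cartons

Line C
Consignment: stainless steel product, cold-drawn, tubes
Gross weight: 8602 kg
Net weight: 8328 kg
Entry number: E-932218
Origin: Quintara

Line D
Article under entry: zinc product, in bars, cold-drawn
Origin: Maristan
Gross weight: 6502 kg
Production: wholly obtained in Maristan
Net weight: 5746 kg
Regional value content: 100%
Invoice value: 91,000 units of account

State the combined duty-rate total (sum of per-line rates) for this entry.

Line A: zinc → XVII.2; tubes → XVII.2.2; cold-drawn → XVII.2.2.2. Scheduled 29%. Pellucia agreement on XVII.2.2.3: XVII.2.2.2 not covered. → 29%.
Line B: stainless steel → XVII.1; wire → XVII.1.1; cold-drawn → XVII.1.1.2. Scheduled 27%. Yelstadt agreement on XVII.2.3.1: XVII.1.1.2 not covered. → 27%.
Line C: stainless steel → XVII.1; tubes → XVII.1.3; cold-drawn → XVII.1.3.1. Scheduled 28%. No special measure applies. → 28%.
Line D: zinc → XVII.2; in bars → XVII.2.1; cold-drawn → XVII.2.1.1. Scheduled 37%. Maristan agreement on XVII.2.1: RVC ≥ 40% → 25% available; Maristan agreement on XVII.2.3.1: XVII.2.1.1 not covered; preferential 25%. → 25%.
Sum: 29% + 27% + 28% + 25% = 109%.

109%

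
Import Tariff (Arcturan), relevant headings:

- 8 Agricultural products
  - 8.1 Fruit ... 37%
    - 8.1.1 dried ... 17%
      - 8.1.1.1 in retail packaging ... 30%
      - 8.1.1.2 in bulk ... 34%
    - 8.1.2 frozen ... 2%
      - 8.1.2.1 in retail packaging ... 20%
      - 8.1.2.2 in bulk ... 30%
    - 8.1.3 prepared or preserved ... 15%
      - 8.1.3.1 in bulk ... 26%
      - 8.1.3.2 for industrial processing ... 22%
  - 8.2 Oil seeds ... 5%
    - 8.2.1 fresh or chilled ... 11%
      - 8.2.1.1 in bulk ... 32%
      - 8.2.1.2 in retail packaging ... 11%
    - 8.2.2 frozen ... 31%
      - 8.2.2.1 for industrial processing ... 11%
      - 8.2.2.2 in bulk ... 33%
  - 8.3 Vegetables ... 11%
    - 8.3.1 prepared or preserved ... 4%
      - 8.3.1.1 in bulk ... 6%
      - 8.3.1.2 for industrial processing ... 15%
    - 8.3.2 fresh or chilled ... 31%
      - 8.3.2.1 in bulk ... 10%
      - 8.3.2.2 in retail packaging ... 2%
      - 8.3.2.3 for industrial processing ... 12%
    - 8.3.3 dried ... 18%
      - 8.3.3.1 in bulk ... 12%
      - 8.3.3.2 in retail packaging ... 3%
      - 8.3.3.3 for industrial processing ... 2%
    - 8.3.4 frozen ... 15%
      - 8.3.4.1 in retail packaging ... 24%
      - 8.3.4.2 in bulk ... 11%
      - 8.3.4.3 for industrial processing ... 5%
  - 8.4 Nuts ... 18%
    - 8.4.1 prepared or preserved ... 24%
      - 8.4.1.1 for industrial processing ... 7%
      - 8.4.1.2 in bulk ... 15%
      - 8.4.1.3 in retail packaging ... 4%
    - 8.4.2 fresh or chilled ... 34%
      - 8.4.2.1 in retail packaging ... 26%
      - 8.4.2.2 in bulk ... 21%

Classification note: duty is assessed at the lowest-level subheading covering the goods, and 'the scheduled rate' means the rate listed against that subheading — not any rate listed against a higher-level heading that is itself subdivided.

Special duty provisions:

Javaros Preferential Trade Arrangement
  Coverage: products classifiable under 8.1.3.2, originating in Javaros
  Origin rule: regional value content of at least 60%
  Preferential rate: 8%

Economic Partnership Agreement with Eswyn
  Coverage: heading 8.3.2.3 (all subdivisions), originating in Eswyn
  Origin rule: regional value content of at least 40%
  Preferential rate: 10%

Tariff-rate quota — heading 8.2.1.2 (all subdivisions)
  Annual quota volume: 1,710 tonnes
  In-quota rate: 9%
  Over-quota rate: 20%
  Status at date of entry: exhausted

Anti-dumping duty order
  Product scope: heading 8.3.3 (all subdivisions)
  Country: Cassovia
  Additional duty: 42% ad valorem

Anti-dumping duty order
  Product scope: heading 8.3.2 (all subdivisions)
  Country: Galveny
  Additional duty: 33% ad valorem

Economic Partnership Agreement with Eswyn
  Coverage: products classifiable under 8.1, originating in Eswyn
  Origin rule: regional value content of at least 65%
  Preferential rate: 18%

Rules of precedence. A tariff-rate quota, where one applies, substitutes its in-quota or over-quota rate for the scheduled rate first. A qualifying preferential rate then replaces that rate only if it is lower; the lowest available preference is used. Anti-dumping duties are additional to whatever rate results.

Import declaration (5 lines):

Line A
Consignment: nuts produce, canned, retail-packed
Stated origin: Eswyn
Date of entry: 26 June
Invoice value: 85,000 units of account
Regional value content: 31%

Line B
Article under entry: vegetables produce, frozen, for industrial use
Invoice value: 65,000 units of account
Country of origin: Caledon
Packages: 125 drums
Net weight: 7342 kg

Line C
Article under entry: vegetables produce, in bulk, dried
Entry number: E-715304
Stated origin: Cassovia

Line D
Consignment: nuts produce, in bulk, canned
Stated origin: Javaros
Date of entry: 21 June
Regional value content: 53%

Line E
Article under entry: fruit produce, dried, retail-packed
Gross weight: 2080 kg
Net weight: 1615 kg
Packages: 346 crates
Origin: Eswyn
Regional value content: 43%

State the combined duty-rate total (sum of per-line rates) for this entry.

108%

Line A: nuts → 8.4; canned → 8.4.1; retail-packed → 8.4.1.3. Scheduled 4%. Eswyn agreement on 8.3.2.3: 8.4.1.3 not covered; Eswyn agreement on 8.1: 8.4.1.3 not covered. → 4%.
Line B: vegetables → 8.3; frozen → 8.3.4; for industrial use → 8.3.4.3. Scheduled 5%. No special measure applies. → 5%.
Line C: vegetables → 8.3; dried → 8.3.3; in bulk → 8.3.3.1. Scheduled 12%. anti-dumping (Cassovia, 8.3.3): +42%; total 12% + 42% = 54%. → 54%.
Line D: nuts → 8.4; canned → 8.4.1; in bulk → 8.4.1.2. Scheduled 15%. Javaros agreement on 8.1.3.2: 8.4.1.2 not covered. → 15%.
Line E: fruit → 8.1; dried → 8.1.1; retail-packed → 8.1.1.1. Scheduled 30%. Eswyn agreement on 8.3.2.3: 8.1.1.1 not covered; Eswyn agreement on 8.1: RVC < 65%. → 30%.
Sum: 4% + 5% + 54% + 15% + 30% = 108%.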